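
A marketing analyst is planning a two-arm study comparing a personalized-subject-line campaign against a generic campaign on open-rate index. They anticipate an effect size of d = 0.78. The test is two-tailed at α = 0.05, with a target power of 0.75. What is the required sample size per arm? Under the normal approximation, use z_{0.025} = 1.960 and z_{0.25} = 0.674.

n = 23 per group

For two independent groups with equal n: n = 2·((z_{α/2} + z_β) / d)².
z_{α/2} + z_β = 1.960 + 0.674 = 2.634.
n = 2 × (2.634 / 0.78)² = 2 × 3.377² = 2 × 11.40 = 22.8.
Round up to the next whole participant.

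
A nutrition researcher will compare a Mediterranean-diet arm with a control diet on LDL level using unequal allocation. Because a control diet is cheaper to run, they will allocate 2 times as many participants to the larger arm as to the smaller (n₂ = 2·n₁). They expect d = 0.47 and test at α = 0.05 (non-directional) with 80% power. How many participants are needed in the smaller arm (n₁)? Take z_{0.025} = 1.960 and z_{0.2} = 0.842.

n₁ = 54

With allocation ratio k = n₂/n₁ = 2, Var(x̄₁−x̄₂) = σ²(1/n₁ + 1/(k·n₁)) = σ²·(k+1)/(k·n₁).
So n₁ = (1 + 1/k)·((z_{α/2} + z_β)/d)² = 1.500 × (2.802/0.47)².
n₁ = 1.500 × 35.54 = 53.3.
Round up: n₁ = 54, giving n₂ = 2 × 54 = 108.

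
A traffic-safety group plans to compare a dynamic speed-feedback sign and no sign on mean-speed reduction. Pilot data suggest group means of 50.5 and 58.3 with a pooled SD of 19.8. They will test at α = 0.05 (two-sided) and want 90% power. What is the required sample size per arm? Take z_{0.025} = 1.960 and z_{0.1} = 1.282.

n = 136 per group

Cohen's d = |M₁ − M₂| / SD_pooled = |50.5 − 58.3| / 19.8 = 7.8 / 19.8 = 0.394.
For two independent groups with equal n: n = 2·((z_{α/2} + z_β) / d)².
z_{α/2} + z_β = 1.960 + 1.282 = 3.242.
n = 2 × (3.242 / 0.394)² = 2 × 8.228² = 2 × 67.71 = 135.4.
Round up to the next whole participant.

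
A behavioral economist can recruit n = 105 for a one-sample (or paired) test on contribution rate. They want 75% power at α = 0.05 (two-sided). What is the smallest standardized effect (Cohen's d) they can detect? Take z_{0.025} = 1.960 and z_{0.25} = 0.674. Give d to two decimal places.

d_min ≈ 0.26

For a single sample (or paired design) of n = 105: d_min = (z_{α/2} + z_β)/√n.
z-sum = 1.960 + 0.674 = 2.634.
d_min = 2.634 / √105 = 2.634 / 10.247 = 0.257.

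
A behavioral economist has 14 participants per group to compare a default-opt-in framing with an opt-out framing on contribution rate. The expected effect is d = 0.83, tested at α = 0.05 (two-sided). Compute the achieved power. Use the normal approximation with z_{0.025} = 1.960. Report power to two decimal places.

power ≈ 0.59

For two equal groups, power = Φ(d·√(n/2) − z_{α/2}).
d·√(n/2) = 0.83 × √(14/2) = 0.83 × 2.646 = 2.196.
z_β = 2.196 − 1.960 = 0.236.
Power = Φ(0.236) = 0.593.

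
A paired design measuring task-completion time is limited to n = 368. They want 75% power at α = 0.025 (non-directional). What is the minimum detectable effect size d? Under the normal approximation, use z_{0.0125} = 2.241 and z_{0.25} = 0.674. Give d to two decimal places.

For a single sample (or paired design) of n = 368: d_min = (z_{α/2} + z_β)/√n.
z-sum = 2.241 + 0.674 = 2.915.
d_min = 2.915 / √368 = 2.915 / 19.183 = 0.152.

d_min ≈ 0.15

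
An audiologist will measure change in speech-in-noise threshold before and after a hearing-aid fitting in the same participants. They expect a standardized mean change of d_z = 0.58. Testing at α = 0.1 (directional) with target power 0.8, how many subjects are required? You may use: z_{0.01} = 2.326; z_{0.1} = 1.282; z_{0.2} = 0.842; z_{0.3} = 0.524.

For a paired (one-sample on differences) test: n = ((z_{α} + z_β) / d)².
z_{α} + z_β = 1.282 + 0.842 = 2.124.
n = (2.124 / 0.58)² = 3.662² = 13.41.
Round up.

n = 14 pairs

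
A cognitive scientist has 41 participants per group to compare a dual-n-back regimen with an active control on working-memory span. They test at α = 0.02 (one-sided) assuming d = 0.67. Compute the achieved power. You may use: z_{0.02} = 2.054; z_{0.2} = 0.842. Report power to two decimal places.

power ≈ 0.84

For two equal groups, power = Φ(d·√(n/2) − z_{α}).
d·√(n/2) = 0.67 × √(41/2) = 0.67 × 4.528 = 3.034.
z_β = 3.034 − 2.054 = 0.980.
Power = Φ(0.980) = 0.836.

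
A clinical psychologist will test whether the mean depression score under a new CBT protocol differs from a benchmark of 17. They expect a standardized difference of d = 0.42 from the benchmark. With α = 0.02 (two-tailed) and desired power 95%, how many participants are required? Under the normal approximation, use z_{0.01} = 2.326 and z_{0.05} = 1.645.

For a one-sample test: n = ((z_{α/2} + z_β) / d)².
z_{α/2} + z_β = 2.326 + 1.645 = 3.971.
n = (3.971 / 0.42)² = 9.455² = 89.39.
Round up.

n = 90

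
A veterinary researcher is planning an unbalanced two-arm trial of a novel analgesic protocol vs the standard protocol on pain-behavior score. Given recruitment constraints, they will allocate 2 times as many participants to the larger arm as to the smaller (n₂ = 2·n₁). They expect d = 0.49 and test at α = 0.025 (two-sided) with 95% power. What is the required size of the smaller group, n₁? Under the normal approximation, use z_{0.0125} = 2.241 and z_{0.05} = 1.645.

n₁ = 95

With allocation ratio k = n₂/n₁ = 2, Var(x̄₁−x̄₂) = σ²(1/n₁ + 1/(k·n₁)) = σ²·(k+1)/(k·n₁).
So n₁ = (1 + 1/k)·((z_{α/2} + z_β)/d)² = 1.500 × (3.886/0.49)².
n₁ = 1.500 × 62.89 = 94.3.
Round up: n₁ = 95, giving n₂ = 2 × 95 = 190.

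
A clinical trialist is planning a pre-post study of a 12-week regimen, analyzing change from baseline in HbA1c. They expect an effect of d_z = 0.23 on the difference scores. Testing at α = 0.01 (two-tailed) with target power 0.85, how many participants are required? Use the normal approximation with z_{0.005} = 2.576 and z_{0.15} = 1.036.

For a paired (one-sample on differences) test: n = ((z_{α/2} + z_β) / d)².
z_{α/2} + z_β = 2.576 + 1.036 = 3.612.
n = (3.612 / 0.23)² = 15.704² = 246.63.
Round up.

n = 247 pairs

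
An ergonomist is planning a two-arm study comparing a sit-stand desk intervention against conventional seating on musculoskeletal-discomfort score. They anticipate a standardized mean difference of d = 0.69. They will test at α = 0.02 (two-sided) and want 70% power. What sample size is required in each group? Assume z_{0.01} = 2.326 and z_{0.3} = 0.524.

For two independent groups with equal n: n = 2·((z_{α/2} + z_β) / d)².
z_{α/2} + z_β = 2.326 + 0.524 = 2.850.
n = 2 × (2.850 / 0.69)² = 2 × 4.130² = 2 × 17.06 = 34.1.
Round up to the next whole participant.

n = 35 per group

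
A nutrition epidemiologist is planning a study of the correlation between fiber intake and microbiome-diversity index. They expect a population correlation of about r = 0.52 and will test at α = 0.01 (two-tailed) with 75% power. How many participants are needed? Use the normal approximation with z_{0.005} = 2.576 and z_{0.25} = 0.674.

Fisher's z: C = ½·ln((1+r)/(1−r)) = ½·ln(3.1667) = 0.5763.
n = ((z_{α/2} + z_β)/C)² + 3.
(2.576 + 0.674) / 0.5763 = 3.250 / 0.5763 = 5.639.
n = 5.639² + 3 = 31.80 + 3 = 34.8.
Round up.

n = 35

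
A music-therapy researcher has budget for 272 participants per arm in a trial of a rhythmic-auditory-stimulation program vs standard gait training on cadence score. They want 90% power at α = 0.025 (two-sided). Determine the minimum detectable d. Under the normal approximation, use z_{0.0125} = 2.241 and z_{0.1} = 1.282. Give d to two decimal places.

d_min ≈ 0.30

For two independent groups of n = 272 each: d_min = (z_{α/2} + z_β)·√(2/n).
z-sum = 2.241 + 1.282 = 3.523.
d_min = 3.523 × √(2/272) = 3.523 × 0.0857 = 0.302.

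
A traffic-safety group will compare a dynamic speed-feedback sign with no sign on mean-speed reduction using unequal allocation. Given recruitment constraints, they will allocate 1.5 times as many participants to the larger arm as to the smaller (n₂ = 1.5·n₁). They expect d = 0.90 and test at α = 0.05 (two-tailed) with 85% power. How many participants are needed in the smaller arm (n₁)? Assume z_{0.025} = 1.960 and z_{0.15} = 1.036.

With allocation ratio k = n₂/n₁ = 1.5, Var(x̄₁−x̄₂) = σ²(1/n₁ + 1/(k·n₁)) = σ²·(k+1)/(k·n₁).
So n₁ = (1 + 1/k)·((z_{α/2} + z_β)/d)² = 1.667 × (2.996/0.90)².
n₁ = 1.667 × 11.08 = 18.5.
Round up: n₁ = 19, giving n₂ = ⌈1.5 × 19⌉ = ⌈28.5⌉ = 29.

n₁ = 19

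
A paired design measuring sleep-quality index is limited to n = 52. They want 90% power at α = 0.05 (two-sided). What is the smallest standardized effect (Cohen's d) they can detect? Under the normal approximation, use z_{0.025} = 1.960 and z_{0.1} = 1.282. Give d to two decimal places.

For a single sample (or paired design) of n = 52: d_min = (z_{α/2} + z_β)/√n.
z-sum = 1.960 + 1.282 = 3.242.
d_min = 3.242 / √52 = 3.242 / 7.211 = 0.450.

d_min ≈ 0.45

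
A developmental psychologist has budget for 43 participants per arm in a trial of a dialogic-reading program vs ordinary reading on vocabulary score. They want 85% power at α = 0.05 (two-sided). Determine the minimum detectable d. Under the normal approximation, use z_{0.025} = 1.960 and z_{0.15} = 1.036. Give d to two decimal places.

For two independent groups of n = 43 each: d_min = (z_{α/2} + z_β)·√(2/n).
z-sum = 1.960 + 1.036 = 2.996.
d_min = 2.996 × √(2/43) = 2.996 × 0.2157 = 0.646.

d_min ≈ 0.65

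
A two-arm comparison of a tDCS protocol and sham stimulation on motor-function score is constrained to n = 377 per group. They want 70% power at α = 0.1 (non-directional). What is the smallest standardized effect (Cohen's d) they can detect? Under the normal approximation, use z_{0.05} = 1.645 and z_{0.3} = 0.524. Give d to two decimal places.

d_min ≈ 0.16

For two independent groups of n = 377 each: d_min = (z_{α/2} + z_β)·√(2/n).
z-sum = 1.645 + 0.524 = 2.169.
d_min = 2.169 × √(2/377) = 2.169 × 0.0728 = 0.158.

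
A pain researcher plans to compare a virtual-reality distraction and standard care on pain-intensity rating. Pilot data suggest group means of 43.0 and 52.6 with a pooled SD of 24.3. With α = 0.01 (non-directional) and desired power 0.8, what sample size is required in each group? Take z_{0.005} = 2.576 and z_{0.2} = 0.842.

n = 150 per group

Cohen's d = |M₁ − M₂| / SD_pooled = |43.0 − 52.6| / 24.3 = 9.6 / 24.3 = 0.395.
For two independent groups with equal n: n = 2·((z_{α/2} + z_β) / d)².
z_{α/2} + z_β = 2.576 + 0.842 = 3.418.
n = 2 × (3.418 / 0.395)² = 2 × 8.653² = 2 × 74.88 = 149.8.
Round up to the next whole participant.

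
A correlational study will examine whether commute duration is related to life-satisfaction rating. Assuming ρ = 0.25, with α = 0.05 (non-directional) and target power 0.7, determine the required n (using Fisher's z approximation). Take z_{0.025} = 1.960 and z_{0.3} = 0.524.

n = 98

Fisher's z: C = ½·ln((1+r)/(1−r)) = ½·ln(1.6667) = 0.2554.
n = ((z_{α/2} + z_β)/C)² + 3.
(1.960 + 0.524) / 0.2554 = 2.484 / 0.2554 = 9.726.
n = 9.726² + 3 = 94.59 + 3 = 97.6.
Round up.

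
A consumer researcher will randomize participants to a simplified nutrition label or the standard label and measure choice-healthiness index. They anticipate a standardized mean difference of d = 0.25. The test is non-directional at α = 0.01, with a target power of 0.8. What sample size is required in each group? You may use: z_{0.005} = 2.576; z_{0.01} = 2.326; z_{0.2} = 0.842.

n = 374 per group

For two independent groups with equal n: n = 2·((z_{α/2} + z_β) / d)².
z_{α/2} + z_β = 2.576 + 0.842 = 3.418.
n = 2 × (3.418 / 0.25)² = 2 × 13.672² = 2 × 186.92 = 373.8.
Round up to the next whole participant.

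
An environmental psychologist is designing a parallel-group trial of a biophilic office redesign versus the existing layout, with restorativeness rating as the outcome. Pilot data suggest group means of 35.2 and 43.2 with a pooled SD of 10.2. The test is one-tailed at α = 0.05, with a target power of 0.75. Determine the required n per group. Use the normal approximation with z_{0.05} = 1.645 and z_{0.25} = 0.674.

Cohen's d = |M₁ − M₂| / SD_pooled = |35.2 − 43.2| / 10.2 = 8.0 / 10.2 = 0.784.
For two independent groups with equal n: n = 2·((z_{α} + z_β) / d)².
z_{α} + z_β = 1.645 + 0.674 = 2.319.
n = 2 × (2.319 / 0.784)² = 2 × 2.958² = 2 × 8.75 = 17.5.
Round up to the next whole participant.

n = 18 per group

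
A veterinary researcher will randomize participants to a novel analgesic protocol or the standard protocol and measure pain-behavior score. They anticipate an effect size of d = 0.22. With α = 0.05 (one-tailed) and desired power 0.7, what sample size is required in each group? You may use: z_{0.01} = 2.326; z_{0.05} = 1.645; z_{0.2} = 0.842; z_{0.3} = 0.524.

n = 195 per group

For two independent groups with equal n: n = 2·((z_{α} + z_β) / d)².
z_{α} + z_β = 1.645 + 0.524 = 2.169.
n = 2 × (2.169 / 0.22)² = 2 × 9.859² = 2 × 97.20 = 194.4.
Round up to the next whole participant.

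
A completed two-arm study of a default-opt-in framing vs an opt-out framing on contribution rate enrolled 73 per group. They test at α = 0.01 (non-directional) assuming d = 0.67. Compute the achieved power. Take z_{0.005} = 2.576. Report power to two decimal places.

For two equal groups, power = Φ(d·√(n/2) − z_{α/2}).
d·√(n/2) = 0.67 × √(73/2) = 0.67 × 6.042 = 4.048.
z_β = 4.048 − 2.576 = 1.472.
Power = Φ(1.472) = 0.929.

power ≈ 0.93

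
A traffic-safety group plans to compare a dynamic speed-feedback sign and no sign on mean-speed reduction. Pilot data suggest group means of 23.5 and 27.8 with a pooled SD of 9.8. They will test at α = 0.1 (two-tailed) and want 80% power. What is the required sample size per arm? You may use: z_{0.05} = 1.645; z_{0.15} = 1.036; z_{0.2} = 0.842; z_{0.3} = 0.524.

n = 65 per group

Cohen's d = |M₁ − M₂| / SD_pooled = |23.5 − 27.8| / 9.8 = 4.3 / 9.8 = 0.439.
For two independent groups with equal n: n = 2·((z_{α/2} + z_β) / d)².
z_{α/2} + z_β = 1.645 + 0.842 = 2.487.
n = 2 × (2.487 / 0.439)² = 2 × 5.665² = 2 × 32.09 = 64.2.
Round up to the next whole participant.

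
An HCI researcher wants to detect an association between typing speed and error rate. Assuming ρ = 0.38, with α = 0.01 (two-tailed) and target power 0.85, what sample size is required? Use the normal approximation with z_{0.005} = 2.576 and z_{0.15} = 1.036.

n = 85

Fisher's z: C = ½·ln((1+r)/(1−r)) = ½·ln(2.2258) = 0.4001.
n = ((z_{α/2} + z_β)/C)² + 3.
(2.576 + 1.036) / 0.4001 = 3.612 / 0.4001 = 9.028.
n = 9.028² + 3 = 81.50 + 3 = 84.5.
Round up.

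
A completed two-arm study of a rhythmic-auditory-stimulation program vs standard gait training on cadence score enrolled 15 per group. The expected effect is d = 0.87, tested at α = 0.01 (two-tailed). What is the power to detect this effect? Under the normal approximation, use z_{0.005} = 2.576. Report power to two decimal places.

For two equal groups, power = Φ(d·√(n/2) − z_{α/2}).
d·√(n/2) = 0.87 × √(15/2) = 0.87 × 2.739 = 2.383.
z_β = 2.383 − 2.576 = -0.193.
Power = Φ(-0.193) = 0.423.

power ≈ 0.42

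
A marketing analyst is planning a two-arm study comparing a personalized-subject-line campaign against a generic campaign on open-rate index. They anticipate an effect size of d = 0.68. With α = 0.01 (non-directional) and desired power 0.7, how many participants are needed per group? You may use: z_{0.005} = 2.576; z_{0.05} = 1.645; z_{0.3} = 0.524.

n = 42 per group

For two independent groups with equal n: n = 2·((z_{α/2} + z_β) / d)².
z_{α/2} + z_β = 2.576 + 0.524 = 3.100.
n = 2 × (3.100 / 0.68)² = 2 × 4.559² = 2 × 20.78 = 41.6.
Round up to the next whole participant.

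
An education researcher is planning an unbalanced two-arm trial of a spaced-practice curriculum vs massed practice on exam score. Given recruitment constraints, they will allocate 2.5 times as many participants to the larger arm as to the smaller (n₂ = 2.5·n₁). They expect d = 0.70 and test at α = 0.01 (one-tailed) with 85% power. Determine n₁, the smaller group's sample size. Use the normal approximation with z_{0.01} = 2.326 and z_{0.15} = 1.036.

With allocation ratio k = n₂/n₁ = 2.5, Var(x̄₁−x̄₂) = σ²(1/n₁ + 1/(k·n₁)) = σ²·(k+1)/(k·n₁).
So n₁ = (1 + 1/k)·((z_{α} + z_β)/d)² = 1.400 × (3.362/0.70)².
n₁ = 1.400 × 23.07 = 32.3.
Round up: n₁ = 33, giving n₂ = ⌈2.5 × 33⌉ = ⌈82.5⌉ = 83.

n₁ = 33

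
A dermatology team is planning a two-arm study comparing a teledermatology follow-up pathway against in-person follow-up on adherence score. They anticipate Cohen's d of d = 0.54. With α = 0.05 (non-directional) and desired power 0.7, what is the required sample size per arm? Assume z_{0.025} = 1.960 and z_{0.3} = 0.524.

n = 43 per group

For two independent groups with equal n: n = 2·((z_{α/2} + z_β) / d)².
z_{α/2} + z_β = 1.960 + 0.524 = 2.484.
n = 2 × (2.484 / 0.54)² = 2 × 4.600² = 2 × 21.16 = 42.3.
Round up to the next whole participant.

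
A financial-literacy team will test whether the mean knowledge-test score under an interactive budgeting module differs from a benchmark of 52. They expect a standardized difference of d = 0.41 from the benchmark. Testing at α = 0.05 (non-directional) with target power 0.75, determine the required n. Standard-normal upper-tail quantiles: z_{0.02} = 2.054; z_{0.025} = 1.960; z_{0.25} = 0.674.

For a one-sample test: n = ((z_{α/2} + z_β) / d)².
z_{α/2} + z_β = 1.960 + 0.674 = 2.634.
n = (2.634 / 0.41)² = 6.424² = 41.27.
Round up.

n = 42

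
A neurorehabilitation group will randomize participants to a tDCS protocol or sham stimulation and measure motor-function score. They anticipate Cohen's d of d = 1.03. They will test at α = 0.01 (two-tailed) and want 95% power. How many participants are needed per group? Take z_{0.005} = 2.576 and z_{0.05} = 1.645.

For two independent groups with equal n: n = 2·((z_{α/2} + z_β) / d)².
z_{α/2} + z_β = 2.576 + 1.645 = 4.221.
n = 2 × (4.221 / 1.03)² = 2 × 4.098² = 2 × 16.79 = 33.6.
Round up to the next whole participant.

n = 34 per group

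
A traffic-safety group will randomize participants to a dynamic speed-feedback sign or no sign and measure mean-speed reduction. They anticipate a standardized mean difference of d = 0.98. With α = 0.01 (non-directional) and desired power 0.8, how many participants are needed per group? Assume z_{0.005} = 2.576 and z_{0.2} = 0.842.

For two independent groups with equal n: n = 2·((z_{α/2} + z_β) / d)².
z_{α/2} + z_β = 2.576 + 0.842 = 3.418.
n = 2 × (3.418 / 0.98)² = 2 × 3.488² = 2 × 12.16 = 24.3.
Round up to the next whole participant.

n = 25 per group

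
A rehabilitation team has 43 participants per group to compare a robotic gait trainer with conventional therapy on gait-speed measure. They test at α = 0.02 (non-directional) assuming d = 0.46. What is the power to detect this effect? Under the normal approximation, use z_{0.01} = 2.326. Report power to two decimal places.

power ≈ 0.42

For two equal groups, power = Φ(d·√(n/2) − z_{α/2}).
d·√(n/2) = 0.46 × √(43/2) = 0.46 × 4.637 = 2.133.
z_β = 2.133 − 2.326 = -0.193.
Power = Φ(-0.193) = 0.423.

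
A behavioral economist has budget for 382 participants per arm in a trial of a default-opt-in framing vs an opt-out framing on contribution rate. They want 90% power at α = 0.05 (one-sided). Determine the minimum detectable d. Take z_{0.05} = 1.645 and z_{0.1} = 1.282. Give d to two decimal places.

d_min ≈ 0.21

For two independent groups of n = 382 each: d_min = (z_{α} + z_β)·√(2/n).
z-sum = 1.645 + 1.282 = 2.927.
d_min = 2.927 × √(2/382) = 2.927 × 0.0724 = 0.212.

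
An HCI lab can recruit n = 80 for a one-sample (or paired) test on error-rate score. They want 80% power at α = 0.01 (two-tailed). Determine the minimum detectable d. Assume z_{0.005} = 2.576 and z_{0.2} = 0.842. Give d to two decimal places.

d_min ≈ 0.38

For a single sample (or paired design) of n = 80: d_min = (z_{α/2} + z_β)/√n.
z-sum = 2.576 + 0.842 = 3.418.
d_min = 3.418 / √80 = 3.418 / 8.944 = 0.382.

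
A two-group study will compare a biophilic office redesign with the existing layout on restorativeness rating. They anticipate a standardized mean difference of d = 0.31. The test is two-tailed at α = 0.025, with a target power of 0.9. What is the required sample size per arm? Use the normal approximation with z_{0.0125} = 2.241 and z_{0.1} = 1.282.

For two independent groups with equal n: n = 2·((z_{α/2} + z_β) / d)².
z_{α/2} + z_β = 2.241 + 1.282 = 3.523.
n = 2 × (3.523 / 0.31)² = 2 × 11.365² = 2 × 129.15 = 258.3.
Round up to the next whole participant.

n = 259 per group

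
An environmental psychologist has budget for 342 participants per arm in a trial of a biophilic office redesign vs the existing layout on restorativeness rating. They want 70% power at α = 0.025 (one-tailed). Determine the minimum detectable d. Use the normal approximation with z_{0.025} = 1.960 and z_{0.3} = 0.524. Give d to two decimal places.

For two independent groups of n = 342 each: d_min = (z_{α} + z_β)·√(2/n).
z-sum = 1.960 + 0.524 = 2.484.
d_min = 2.484 × √(2/342) = 2.484 × 0.0765 = 0.190.

d_min ≈ 0.19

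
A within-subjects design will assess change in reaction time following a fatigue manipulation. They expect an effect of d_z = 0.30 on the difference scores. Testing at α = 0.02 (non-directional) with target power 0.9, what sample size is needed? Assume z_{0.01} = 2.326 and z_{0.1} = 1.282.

For a paired (one-sample on differences) test: n = ((z_{α/2} + z_β) / d)².
z_{α/2} + z_β = 2.326 + 1.282 = 3.608.
n = (3.608 / 0.30)² = 12.027² = 144.64.
Round up.

n = 145 pairs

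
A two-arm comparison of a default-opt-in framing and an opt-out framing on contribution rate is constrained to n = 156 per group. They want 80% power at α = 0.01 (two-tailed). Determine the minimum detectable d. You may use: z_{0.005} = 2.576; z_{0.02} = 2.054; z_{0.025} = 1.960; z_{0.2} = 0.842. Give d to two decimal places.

d_min ≈ 0.39

For two independent groups of n = 156 each: d_min = (z_{α/2} + z_β)·√(2/n).
z-sum = 2.576 + 0.842 = 3.418.
d_min = 3.418 × √(2/156) = 3.418 × 0.1132 = 0.387.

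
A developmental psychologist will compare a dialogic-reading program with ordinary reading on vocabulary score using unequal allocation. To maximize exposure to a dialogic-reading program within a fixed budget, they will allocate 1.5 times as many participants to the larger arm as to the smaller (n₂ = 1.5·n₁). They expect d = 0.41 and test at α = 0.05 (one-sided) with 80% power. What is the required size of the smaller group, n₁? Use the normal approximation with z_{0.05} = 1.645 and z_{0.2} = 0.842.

n₁ = 62

With allocation ratio k = n₂/n₁ = 1.5, Var(x̄₁−x̄₂) = σ²(1/n₁ + 1/(k·n₁)) = σ²·(k+1)/(k·n₁).
So n₁ = (1 + 1/k)·((z_{α} + z_β)/d)² = 1.667 × (2.487/0.41)².
n₁ = 1.667 × 36.79 = 61.3.
Round up: n₁ = 62, giving n₂ = 1.5 × 62 = 93.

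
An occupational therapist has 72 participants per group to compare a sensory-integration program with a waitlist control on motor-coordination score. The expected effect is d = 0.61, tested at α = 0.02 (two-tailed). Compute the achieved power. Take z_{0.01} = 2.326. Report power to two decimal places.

power ≈ 0.91

For two equal groups, power = Φ(d·√(n/2) − z_{α/2}).
d·√(n/2) = 0.61 × √(72/2) = 0.61 × 6.000 = 3.660.
z_β = 3.660 − 2.326 = 1.334.
Power = Φ(1.334) = 0.909.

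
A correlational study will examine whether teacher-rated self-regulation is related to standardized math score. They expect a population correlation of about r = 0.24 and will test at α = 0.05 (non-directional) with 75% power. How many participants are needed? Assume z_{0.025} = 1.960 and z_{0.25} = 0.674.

n = 119

Fisher's z: C = ½·ln((1+r)/(1−r)) = ½·ln(1.6316) = 0.2448.
n = ((z_{α/2} + z_β)/C)² + 3.
(1.960 + 0.674) / 0.2448 = 2.634 / 0.2448 = 10.760.
n = 10.760² + 3 = 115.77 + 3 = 118.8.
Round up.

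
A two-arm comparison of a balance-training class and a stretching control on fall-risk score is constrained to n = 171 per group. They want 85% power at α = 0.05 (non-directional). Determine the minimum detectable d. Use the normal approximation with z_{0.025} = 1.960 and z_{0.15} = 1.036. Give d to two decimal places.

d_min ≈ 0.32

For two independent groups of n = 171 each: d_min = (z_{α/2} + z_β)·√(2/n).
z-sum = 1.960 + 1.036 = 2.996.
d_min = 2.996 × √(2/171) = 2.996 × 0.1081 = 0.324.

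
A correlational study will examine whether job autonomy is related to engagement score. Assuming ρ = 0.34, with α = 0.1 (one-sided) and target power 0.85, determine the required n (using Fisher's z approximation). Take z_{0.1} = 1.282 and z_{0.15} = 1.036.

n = 46

Fisher's z: C = ½·ln((1+r)/(1−r)) = ½·ln(2.0303) = 0.3541.
n = ((z_{α} + z_β)/C)² + 3.
(1.282 + 1.036) / 0.3541 = 2.318 / 0.3541 = 6.546.
n = 6.546² + 3 = 42.85 + 3 = 45.9.
Round up.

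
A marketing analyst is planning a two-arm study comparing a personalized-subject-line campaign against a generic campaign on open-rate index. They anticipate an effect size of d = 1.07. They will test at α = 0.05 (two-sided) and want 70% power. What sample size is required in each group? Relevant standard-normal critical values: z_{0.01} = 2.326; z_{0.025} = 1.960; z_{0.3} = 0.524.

n = 11 per group

For two independent groups with equal n: n = 2·((z_{α/2} + z_β) / d)².
z_{α/2} + z_β = 1.960 + 0.524 = 2.484.
n = 2 × (2.484 / 1.07)² = 2 × 2.321² = 2 × 5.39 = 10.8.
Round up to the next whole participant.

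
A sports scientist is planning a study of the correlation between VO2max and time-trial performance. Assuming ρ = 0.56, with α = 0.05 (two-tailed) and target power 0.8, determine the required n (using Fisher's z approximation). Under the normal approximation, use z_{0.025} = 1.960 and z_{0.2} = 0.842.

Fisher's z: C = ½·ln((1+r)/(1−r)) = ½·ln(3.5455) = 0.6328.
n = ((z_{α/2} + z_β)/C)² + 3.
(1.960 + 0.842) / 0.6328 = 2.802 / 0.6328 = 4.428.
n = 4.428² + 3 = 19.61 + 3 = 22.6.
Round up.

n = 23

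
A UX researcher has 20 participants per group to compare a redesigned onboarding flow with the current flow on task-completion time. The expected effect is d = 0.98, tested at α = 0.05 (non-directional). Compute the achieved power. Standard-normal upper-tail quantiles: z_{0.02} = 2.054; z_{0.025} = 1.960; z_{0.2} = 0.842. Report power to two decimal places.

For two equal groups, power = Φ(d·√(n/2) − z_{α/2}).
d·√(n/2) = 0.98 × √(20/2) = 0.98 × 3.162 = 3.099.
z_β = 3.099 − 1.960 = 1.139.
Power = Φ(1.139) = 0.873.

power ≈ 0.87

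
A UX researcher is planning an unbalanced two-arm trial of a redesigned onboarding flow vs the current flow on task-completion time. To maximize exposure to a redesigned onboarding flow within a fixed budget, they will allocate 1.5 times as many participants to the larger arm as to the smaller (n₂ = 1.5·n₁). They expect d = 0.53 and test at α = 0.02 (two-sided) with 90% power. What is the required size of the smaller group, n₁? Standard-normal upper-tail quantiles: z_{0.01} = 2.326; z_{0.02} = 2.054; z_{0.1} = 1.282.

n₁ = 78

With allocation ratio k = n₂/n₁ = 1.5, Var(x̄₁−x̄₂) = σ²(1/n₁ + 1/(k·n₁)) = σ²·(k+1)/(k·n₁).
So n₁ = (1 + 1/k)·((z_{α/2} + z_β)/d)² = 1.667 × (3.608/0.53)².
n₁ = 1.667 × 46.34 = 77.2.
Round up: n₁ = 78, giving n₂ = 1.5 × 78 = 117.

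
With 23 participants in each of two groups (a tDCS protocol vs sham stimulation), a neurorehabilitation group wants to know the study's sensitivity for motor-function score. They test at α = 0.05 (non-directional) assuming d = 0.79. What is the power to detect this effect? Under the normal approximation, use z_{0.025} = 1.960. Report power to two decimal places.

power ≈ 0.76

For two equal groups, power = Φ(d·√(n/2) − z_{α/2}).
d·√(n/2) = 0.79 × √(23/2) = 0.79 × 3.391 = 2.679.
z_β = 2.679 − 1.960 = 0.719.
Power = Φ(0.719) = 0.764.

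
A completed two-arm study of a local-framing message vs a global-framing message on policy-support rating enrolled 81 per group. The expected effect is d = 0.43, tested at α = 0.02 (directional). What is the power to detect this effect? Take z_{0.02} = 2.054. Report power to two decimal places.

For two equal groups, power = Φ(d·√(n/2) − z_{α}).
d·√(n/2) = 0.43 × √(81/2) = 0.43 × 6.364 = 2.737.
z_β = 2.737 − 2.054 = 0.683.
Power = Φ(0.683) = 0.753.

power ≈ 0.75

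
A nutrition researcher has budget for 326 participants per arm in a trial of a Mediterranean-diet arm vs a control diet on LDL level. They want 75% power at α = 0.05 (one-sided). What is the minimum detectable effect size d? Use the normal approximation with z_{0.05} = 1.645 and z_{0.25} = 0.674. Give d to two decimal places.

For two independent groups of n = 326 each: d_min = (z_{α} + z_β)·√(2/n).
z-sum = 1.645 + 0.674 = 2.319.
d_min = 2.319 × √(2/326) = 2.319 × 0.0783 = 0.182.

d_min ≈ 0.18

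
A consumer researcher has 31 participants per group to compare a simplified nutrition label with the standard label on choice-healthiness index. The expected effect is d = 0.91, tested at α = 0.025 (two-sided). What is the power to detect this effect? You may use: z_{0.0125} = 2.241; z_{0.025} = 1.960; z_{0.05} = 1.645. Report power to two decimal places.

power ≈ 0.91

For two equal groups, power = Φ(d·√(n/2) − z_{α/2}).
d·√(n/2) = 0.91 × √(31/2) = 0.91 × 3.937 = 3.583.
z_β = 3.583 − 2.241 = 1.342.
Power = Φ(1.342) = 0.910.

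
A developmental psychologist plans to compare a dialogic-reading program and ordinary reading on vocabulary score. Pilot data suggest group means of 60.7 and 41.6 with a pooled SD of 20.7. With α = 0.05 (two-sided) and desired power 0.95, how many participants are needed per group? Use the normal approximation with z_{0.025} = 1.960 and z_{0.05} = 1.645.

n = 31 per group

Cohen's d = |M₁ − M₂| / SD_pooled = |60.7 − 41.6| / 20.7 = 19.1 / 20.7 = 0.923.
For two independent groups with equal n: n = 2·((z_{α/2} + z_β) / d)².
z_{α/2} + z_β = 1.960 + 1.645 = 3.605.
n = 2 × (3.605 / 0.923)² = 2 × 3.906² = 2 × 15.25 = 30.5.
Round up to the next whole participant.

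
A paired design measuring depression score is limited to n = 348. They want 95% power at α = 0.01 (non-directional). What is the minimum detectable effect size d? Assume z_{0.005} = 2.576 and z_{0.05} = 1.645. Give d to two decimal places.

For a single sample (or paired design) of n = 348: d_min = (z_{α/2} + z_β)/√n.
z-sum = 2.576 + 1.645 = 4.221.
d_min = 4.221 / √348 = 4.221 / 18.655 = 0.226.

d_min ≈ 0.23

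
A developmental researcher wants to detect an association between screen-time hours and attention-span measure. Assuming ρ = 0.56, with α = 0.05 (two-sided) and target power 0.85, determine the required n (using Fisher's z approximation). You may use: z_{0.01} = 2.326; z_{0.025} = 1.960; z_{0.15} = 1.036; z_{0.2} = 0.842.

Fisher's z: C = ½·ln((1+r)/(1−r)) = ½·ln(3.5455) = 0.6328.
n = ((z_{α/2} + z_β)/C)² + 3.
(1.960 + 1.036) / 0.6328 = 2.996 / 0.6328 = 4.735.
n = 4.735² + 3 = 22.42 + 3 = 25.4.
Round up.

n = 26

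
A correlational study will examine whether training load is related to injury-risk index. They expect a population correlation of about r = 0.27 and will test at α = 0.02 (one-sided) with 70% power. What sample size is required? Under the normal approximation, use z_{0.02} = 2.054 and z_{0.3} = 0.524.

Fisher's z: C = ½·ln((1+r)/(1−r)) = ½·ln(1.7397) = 0.2769.
n = ((z_{α} + z_β)/C)² + 3.
(2.054 + 0.524) / 0.2769 = 2.578 / 0.2769 = 9.310.
n = 9.310² + 3 = 86.68 + 3 = 89.7.
Round up.

n = 90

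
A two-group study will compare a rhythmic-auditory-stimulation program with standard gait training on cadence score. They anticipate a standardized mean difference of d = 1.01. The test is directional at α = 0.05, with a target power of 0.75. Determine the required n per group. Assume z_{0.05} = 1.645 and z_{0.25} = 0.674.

For two independent groups with equal n: n = 2·((z_{α} + z_β) / d)².
z_{α} + z_β = 1.645 + 0.674 = 2.319.
n = 2 × (2.319 / 1.01)² = 2 × 2.296² = 2 × 5.27 = 10.5.
Round up to the next whole participant.

n = 11 per group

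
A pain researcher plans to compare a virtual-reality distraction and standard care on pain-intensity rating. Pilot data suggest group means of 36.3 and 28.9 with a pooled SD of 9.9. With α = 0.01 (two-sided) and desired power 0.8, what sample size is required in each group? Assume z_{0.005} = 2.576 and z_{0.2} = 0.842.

n = 42 per group

Cohen's d = |M₁ − M₂| / SD_pooled = |36.3 − 28.9| / 9.9 = 7.4 / 9.9 = 0.747.
For two independent groups with equal n: n = 2·((z_{α/2} + z_β) / d)².
z_{α/2} + z_β = 2.576 + 0.842 = 3.418.
n = 2 × (3.418 / 0.747)² = 2 × 4.576² = 2 × 20.94 = 41.9.
Round up to the next whole participant.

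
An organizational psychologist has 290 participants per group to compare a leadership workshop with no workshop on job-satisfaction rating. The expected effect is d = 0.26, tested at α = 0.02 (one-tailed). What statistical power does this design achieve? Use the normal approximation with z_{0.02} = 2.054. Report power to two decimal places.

power ≈ 0.86

For two equal groups, power = Φ(d·√(n/2) − z_{α}).
d·√(n/2) = 0.26 × √(290/2) = 0.26 × 12.042 = 3.131.
z_β = 3.131 − 2.054 = 1.077.
Power = Φ(1.077) = 0.859.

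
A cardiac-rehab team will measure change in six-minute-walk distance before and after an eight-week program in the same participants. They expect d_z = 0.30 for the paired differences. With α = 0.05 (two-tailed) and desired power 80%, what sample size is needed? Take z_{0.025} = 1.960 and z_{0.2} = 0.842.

n = 88 pairs

For a paired (one-sample on differences) test: n = ((z_{α/2} + z_β) / d)².
z_{α/2} + z_β = 1.960 + 0.842 = 2.802.
n = (2.802 / 0.30)² = 9.340² = 87.24.
Round up.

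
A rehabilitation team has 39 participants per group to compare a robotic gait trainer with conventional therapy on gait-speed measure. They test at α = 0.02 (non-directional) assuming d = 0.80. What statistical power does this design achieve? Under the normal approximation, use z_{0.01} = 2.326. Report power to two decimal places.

For two equal groups, power = Φ(d·√(n/2) − z_{α/2}).
d·√(n/2) = 0.80 × √(39/2) = 0.80 × 4.416 = 3.533.
z_β = 3.533 − 2.326 = 1.207.
Power = Φ(1.207) = 0.886.

power ≈ 0.89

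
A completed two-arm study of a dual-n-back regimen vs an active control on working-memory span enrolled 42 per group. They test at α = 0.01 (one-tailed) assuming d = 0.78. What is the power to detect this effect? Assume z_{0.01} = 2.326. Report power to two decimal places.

For two equal groups, power = Φ(d·√(n/2) − z_{α}).
d·√(n/2) = 0.78 × √(42/2) = 0.78 × 4.583 = 3.574.
z_β = 3.574 − 2.326 = 1.248.
Power = Φ(1.248) = 0.894.

power ≈ 0.89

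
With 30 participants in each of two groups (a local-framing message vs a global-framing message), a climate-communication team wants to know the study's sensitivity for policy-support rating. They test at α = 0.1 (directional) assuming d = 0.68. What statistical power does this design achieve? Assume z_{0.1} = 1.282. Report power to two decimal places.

For two equal groups, power = Φ(d·√(n/2) − z_{α}).
d·√(n/2) = 0.68 × √(30/2) = 0.68 × 3.873 = 2.634.
z_β = 2.634 − 1.282 = 1.352.
Power = Φ(1.352) = 0.912.

power ≈ 0.91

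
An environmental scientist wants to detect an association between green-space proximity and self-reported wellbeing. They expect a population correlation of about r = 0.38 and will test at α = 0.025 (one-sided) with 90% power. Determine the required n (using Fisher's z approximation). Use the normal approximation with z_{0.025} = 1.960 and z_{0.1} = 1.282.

n = 69

Fisher's z: C = ½·ln((1+r)/(1−r)) = ½·ln(2.2258) = 0.4001.
n = ((z_{α} + z_β)/C)² + 3.
(1.960 + 1.282) / 0.4001 = 3.242 / 0.4001 = 8.103.
n = 8.103² + 3 = 65.66 + 3 = 68.7.
Round up.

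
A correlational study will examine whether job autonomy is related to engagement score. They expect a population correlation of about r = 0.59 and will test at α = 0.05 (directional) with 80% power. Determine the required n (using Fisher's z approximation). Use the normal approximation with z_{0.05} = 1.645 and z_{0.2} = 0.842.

n = 17

Fisher's z: C = ½·ln((1+r)/(1−r)) = ½·ln(3.8780) = 0.6777.
n = ((z_{α} + z_β)/C)² + 3.
(1.645 + 0.842) / 0.6777 = 2.487 / 0.6777 = 3.670.
n = 3.670² + 3 = 13.47 + 3 = 16.5.
Round up.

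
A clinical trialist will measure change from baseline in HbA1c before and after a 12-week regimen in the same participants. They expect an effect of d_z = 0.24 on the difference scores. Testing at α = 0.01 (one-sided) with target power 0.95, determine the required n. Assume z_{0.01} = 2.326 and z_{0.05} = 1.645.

n = 274 pairs

For a paired (one-sample on differences) test: n = ((z_{α} + z_β) / d)².
z_{α} + z_β = 2.326 + 1.645 = 3.971.
n = (3.971 / 0.24)² = 16.546² = 273.76.
Round up.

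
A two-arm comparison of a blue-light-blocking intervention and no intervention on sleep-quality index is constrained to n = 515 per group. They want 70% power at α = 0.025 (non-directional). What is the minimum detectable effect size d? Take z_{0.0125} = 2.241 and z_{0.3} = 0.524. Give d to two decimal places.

For two independent groups of n = 515 each: d_min = (z_{α/2} + z_β)·√(2/n).
z-sum = 2.241 + 0.524 = 2.765.
d_min = 2.765 × √(2/515) = 2.765 × 0.0623 = 0.172.

d_min ≈ 0.17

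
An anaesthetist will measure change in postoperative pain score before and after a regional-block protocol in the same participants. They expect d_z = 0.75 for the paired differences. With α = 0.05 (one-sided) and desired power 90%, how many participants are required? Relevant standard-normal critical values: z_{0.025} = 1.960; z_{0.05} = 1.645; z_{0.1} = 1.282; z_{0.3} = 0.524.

n = 16 pairs

For a paired (one-sample on differences) test: n = ((z_{α} + z_β) / d)².
z_{α} + z_β = 1.645 + 1.282 = 2.927.
n = (2.927 / 0.75)² = 3.903² = 15.23.
Round up.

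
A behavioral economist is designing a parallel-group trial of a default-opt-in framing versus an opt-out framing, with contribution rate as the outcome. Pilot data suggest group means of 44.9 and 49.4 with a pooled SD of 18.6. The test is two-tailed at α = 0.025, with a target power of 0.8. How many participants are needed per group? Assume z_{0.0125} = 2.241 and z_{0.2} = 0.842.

n = 325 per group

Cohen's d = |M₁ − M₂| / SD_pooled = |44.9 − 49.4| / 18.6 = 4.5 / 18.6 = 0.242.
For two independent groups with equal n: n = 2·((z_{α/2} + z_β) / d)².
z_{α/2} + z_β = 2.241 + 0.842 = 3.083.
n = 2 × (3.083 / 0.242)² = 2 × 12.740² = 2 × 162.30 = 324.6.
Round up to the next whole participant.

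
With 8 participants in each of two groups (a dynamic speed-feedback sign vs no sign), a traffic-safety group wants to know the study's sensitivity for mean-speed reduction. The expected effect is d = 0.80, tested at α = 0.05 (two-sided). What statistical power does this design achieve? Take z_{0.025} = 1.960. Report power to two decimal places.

power ≈ 0.36

For two equal groups, power = Φ(d·√(n/2) − z_{α/2}).
d·√(n/2) = 0.80 × √(8/2) = 0.80 × 2.000 = 1.600.
z_β = 1.600 − 1.960 = -0.360.
Power = Φ(-0.360) = 0.359.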